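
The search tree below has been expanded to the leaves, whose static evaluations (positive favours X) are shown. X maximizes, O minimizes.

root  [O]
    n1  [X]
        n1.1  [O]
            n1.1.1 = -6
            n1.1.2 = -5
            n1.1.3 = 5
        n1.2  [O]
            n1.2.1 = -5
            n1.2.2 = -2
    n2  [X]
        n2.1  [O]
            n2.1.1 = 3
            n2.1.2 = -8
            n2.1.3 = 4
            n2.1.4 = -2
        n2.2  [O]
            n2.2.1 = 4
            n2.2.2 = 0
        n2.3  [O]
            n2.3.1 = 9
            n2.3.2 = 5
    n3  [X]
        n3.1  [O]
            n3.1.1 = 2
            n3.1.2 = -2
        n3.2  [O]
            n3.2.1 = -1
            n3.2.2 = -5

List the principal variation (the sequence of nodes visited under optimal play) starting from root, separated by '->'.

n1.1 (O): min(-6, -5, 5) = -6
n1.2 (O): min(-5, -2) = -5
n1 (X): max(-6, -5) = -5
n2.1 (O): min(3, -8, 4, -2) = -8
n2.2 (O): min(4, 0) = 0
n2.3 (O): min(9, 5) = 5
n2 (X): max(-8, 0, 5) = 5
n3.1 (O): min(2, -2) = -2
n3.2 (O): min(-1, -5) = -5
n3 (X): max(-2, -5) = -2
root (O): min(-5, 5, -2) = -5
At root, O picks n1 (lowest: -5).
At n1, X picks n1.2 (highest: -5).
At n1.2, O picks n1.2.1 (lowest: -5).
Terminal value -5.

root -> n1 -> n1.2 -> n1.2.1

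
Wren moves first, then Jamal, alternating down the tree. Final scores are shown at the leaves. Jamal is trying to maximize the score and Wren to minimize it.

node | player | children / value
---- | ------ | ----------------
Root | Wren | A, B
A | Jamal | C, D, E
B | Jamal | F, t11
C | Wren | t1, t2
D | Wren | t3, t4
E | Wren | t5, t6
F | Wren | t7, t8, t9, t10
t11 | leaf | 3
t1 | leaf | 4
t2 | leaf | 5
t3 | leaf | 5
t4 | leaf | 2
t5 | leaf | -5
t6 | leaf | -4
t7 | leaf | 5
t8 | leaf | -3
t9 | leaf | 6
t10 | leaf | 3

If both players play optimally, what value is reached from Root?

C (Wren): min(4, 5) = 4
D (Wren): min(5, 2) = 2
E (Wren): min(-5, -4) = -5
A (Jamal): max(4, 2, -5) = 4
F (Wren): min(5, -3, 6, 3) = -3
B (Jamal): max(-3, 3) = 3
Root (Wren): min(4, 3) = 3

3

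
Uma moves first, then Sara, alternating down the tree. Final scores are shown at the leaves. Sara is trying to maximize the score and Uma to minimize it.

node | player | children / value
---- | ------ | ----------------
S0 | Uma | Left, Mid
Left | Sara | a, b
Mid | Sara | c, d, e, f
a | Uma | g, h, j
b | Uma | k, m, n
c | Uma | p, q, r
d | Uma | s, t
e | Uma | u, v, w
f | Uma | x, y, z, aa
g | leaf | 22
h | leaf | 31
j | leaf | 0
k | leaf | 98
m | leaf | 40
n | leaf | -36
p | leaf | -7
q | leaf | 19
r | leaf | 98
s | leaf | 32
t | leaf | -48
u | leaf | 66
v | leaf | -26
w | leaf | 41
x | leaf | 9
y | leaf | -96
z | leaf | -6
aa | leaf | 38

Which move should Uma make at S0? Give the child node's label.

a (Uma): min(22, 31, 0) = 0
b (Uma): min(98, 40, -36) = -36
Left (Sara): max(0, -36) = 0
c (Uma): min(-7, 19, 98) = -7
d (Uma): min(32, -48) = -48
e (Uma): min(66, -26, 41) = -26
f (Uma): min(9, -96, -6, 38) = -96
Mid (Sara): max(-7, -48, -26, -96) = -7
S0 (Uma): min(0, -7) = -7
Uma at S0 wants the lowest of {Left=0, Mid=-7}, so chooses Mid.

Mid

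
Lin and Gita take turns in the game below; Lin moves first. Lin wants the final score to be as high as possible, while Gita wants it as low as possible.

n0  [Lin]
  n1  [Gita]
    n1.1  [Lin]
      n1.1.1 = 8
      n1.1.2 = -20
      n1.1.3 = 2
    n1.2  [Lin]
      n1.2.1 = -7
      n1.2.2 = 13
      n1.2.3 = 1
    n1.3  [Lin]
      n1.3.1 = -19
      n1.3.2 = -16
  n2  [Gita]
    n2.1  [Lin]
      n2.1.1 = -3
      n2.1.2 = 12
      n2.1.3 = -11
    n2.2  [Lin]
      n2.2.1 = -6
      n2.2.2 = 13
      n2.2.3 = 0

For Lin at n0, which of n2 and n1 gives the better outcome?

n2

n2.1 (Lin): max(-3, 12, -11) = 12
n2.2 (Lin): max(-6, 13, 0) = 13
n2 (Gita): min(12, 13) = 12
n1.1 (Lin): max(8, -20, 2) = 8
n1.2 (Lin): max(-7, 13, 1) = 13
n1.3 (Lin): max(-19, -16) = -16
n1 (Gita): min(8, 13, -16) = -16
Lin prefers the higher value; n2=12, n1=-16. n2 is better since 12 > -16.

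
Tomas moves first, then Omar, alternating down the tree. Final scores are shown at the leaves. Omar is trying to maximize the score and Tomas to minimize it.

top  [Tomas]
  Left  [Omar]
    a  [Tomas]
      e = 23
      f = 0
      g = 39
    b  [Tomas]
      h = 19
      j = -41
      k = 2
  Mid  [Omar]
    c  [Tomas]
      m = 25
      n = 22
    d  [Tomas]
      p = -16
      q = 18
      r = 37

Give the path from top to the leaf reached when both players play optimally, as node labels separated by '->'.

top -> Left -> a -> f

a (Tomas): min(23, 0, 39) = 0
b (Tomas): min(19, -41, 2) = -41
Left (Omar): max(0, -41) = 0
c (Tomas): min(25, 22) = 22
d (Tomas): min(-16, 18, 37) = -16
Mid (Omar): max(22, -16) = 22
top (Tomas): min(0, 22) = 0
At top, Tomas picks Left (lowest: 0).
At Left, Omar picks a (highest: 0).
At a, Tomas picks f (lowest: 0).
Terminal value 0.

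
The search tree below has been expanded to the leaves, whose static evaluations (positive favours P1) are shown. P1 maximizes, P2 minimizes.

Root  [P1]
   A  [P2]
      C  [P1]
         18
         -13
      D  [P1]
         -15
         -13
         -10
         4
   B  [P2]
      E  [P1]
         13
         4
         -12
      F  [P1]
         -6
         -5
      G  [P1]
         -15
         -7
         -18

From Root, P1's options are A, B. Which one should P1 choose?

A

C (P1): max(18, -13) = 18
D (P1): max(-15, -13, -10, 4) = 4
A (P2): min(18, 4) = 4
E (P1): max(13, 4, -12) = 13
F (P1): max(-6, -5) = -5
G (P1): max(-15, -7, -18) = -7
B (P2): min(13, -5, -7) = -7
Root (P1): max(4, -7) = 4
P1 at Root wants the highest of {A=4, B=-7}, so chooses A.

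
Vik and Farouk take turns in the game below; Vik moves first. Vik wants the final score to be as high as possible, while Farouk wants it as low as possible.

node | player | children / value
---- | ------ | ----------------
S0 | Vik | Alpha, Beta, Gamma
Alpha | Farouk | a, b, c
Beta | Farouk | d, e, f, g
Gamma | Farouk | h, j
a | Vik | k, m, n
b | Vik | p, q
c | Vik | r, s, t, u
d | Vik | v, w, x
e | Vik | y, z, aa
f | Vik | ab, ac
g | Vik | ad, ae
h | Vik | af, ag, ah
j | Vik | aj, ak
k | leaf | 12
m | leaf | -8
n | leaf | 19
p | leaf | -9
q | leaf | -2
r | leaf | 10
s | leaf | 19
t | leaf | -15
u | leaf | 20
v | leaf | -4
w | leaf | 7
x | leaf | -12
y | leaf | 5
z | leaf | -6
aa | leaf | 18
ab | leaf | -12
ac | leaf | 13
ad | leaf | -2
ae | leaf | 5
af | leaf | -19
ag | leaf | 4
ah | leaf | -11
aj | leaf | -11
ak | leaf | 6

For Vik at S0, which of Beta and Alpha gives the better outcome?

Beta

d (Vik): max(-4, 7, -12) = 7
e (Vik): max(5, -6, 18) = 18
f (Vik): max(-12, 13) = 13
g (Vik): max(-2, 5) = 5
Beta (Farouk): min(7, 18, 13, 5) = 5
a (Vik): max(12, -8, 19) = 19
b (Vik): max(-9, -2) = -2
c (Vik): max(10, 19, -15, 20) = 20
Alpha (Farouk): min(19, -2, 20) = -2
Vik prefers the higher value; Beta=5, Alpha=-2. Beta is better since 5 > -2.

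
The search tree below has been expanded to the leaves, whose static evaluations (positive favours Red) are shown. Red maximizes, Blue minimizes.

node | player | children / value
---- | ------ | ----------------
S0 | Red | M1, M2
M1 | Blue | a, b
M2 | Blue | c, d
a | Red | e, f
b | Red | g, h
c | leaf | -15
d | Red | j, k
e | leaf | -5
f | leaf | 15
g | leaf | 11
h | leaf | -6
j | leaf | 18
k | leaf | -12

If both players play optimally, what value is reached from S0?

a (Red): max(-5, 15) = 15
b (Red): max(11, -6) = 11
M1 (Blue): min(15, 11) = 11
d (Red): max(18, -12) = 18
M2 (Blue): min(-15, 18) = -15
S0 (Red): max(11, -15) = 11

11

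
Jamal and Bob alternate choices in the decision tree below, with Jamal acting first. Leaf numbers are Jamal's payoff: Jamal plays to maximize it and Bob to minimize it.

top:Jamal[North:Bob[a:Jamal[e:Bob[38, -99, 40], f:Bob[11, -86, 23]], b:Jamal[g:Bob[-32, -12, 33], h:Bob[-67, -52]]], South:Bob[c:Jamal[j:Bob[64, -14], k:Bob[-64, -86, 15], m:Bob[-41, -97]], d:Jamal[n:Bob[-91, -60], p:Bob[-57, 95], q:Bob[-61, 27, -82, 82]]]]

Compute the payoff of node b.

-32

g (Bob): min(-32, -12, 33) = -32
h (Bob): min(-67, -52) = -67
b (Jamal): max(-32, -67) = -32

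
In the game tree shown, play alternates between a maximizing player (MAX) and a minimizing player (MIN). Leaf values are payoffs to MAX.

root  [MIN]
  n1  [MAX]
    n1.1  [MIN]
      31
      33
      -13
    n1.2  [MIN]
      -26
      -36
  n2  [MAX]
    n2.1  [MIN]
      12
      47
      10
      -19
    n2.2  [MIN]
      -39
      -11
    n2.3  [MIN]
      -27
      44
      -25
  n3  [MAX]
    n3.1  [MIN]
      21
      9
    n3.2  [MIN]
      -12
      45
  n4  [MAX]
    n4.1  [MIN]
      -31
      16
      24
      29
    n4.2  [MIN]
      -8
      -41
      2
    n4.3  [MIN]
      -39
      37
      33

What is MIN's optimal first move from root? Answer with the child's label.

n4

n1.1 (MIN): min(31, 33, -13) = -13
n1.2 (MIN): min(-26, -36) = -36
n1 (MAX): max(-13, -36) = -13
n2.1 (MIN): min(12, 47, 10, -19) = -19
n2.2 (MIN): min(-39, -11) = -39
n2.3 (MIN): min(-27, 44, -25) = -27
n2 (MAX): max(-19, -39, -27) = -19
n3.1 (MIN): min(21, 9) = 9
n3.2 (MIN): min(-12, 45) = -12
n3 (MAX): max(9, -12) = 9
n4.1 (MIN): min(-31, 16, 24, 29) = -31
n4.2 (MIN): min(-8, -41, 2) = -41
n4.3 (MIN): min(-39, 37, 33) = -39
n4 (MAX): max(-31, -41, -39) = -31
root (MIN): min(-13, -19, 9, -31) = -31
MIN at root wants the lowest of {n1=-13, n2=-19, n3=9, n4=-31}, so chooses n4.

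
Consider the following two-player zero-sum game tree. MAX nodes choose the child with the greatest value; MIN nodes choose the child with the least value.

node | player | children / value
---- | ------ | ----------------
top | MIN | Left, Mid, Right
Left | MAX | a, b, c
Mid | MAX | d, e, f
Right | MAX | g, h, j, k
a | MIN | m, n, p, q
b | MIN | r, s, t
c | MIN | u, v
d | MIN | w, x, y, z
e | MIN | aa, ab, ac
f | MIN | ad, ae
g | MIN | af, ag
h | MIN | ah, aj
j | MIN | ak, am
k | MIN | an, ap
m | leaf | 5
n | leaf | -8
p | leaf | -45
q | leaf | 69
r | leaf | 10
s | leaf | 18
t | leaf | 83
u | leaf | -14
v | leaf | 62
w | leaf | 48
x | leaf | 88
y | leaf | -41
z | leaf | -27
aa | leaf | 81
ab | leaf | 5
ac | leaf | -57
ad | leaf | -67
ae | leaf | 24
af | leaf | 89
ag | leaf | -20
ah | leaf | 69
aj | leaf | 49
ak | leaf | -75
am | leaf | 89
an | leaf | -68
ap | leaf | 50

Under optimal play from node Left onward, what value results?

10

a (MIN): min(5, -8, -45, 69) = -45
b (MIN): min(10, 18, 83) = 10
c (MIN): min(-14, 62) = -14
Left (MAX): max(-45, 10, -14) = 10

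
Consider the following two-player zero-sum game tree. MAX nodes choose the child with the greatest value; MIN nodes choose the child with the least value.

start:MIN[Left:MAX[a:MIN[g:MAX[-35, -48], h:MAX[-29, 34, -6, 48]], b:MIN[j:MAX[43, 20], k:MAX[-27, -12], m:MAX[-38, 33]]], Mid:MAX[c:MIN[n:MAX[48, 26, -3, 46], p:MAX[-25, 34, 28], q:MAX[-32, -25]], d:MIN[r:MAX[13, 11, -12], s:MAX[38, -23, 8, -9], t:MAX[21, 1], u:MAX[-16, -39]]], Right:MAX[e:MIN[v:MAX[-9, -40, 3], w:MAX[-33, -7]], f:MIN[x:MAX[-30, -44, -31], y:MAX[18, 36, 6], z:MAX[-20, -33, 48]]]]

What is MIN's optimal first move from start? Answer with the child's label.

Mid

g (MAX): max(-35, -48) = -35
h (MAX): max(-29, 34, -6, 48) = 48
a (MIN): min(-35, 48) = -35
j (MAX): max(43, 20) = 43
k (MAX): max(-27, -12) = -12
m (MAX): max(-38, 33) = 33
b (MIN): min(43, -12, 33) = -12
Left (MAX): max(-35, -12) = -12
n (MAX): max(48, 26, -3, 46) = 48
p (MAX): max(-25, 34, 28) = 34
q (MAX): max(-32, -25) = -25
c (MIN): min(48, 34, -25) = -25
r (MAX): max(13, 11, -12) = 13
s (MAX): max(38, -23, 8, -9) = 38
t (MAX): max(21, 1) = 21
u (MAX): max(-16, -39) = -16
d (MIN): min(13, 38, 21, -16) = -16
Mid (MAX): max(-25, -16) = -16
v (MAX): max(-9, -40, 3) = 3
w (MAX): max(-33, -7) = -7
e (MIN): min(3, -7) = -7
x (MAX): max(-30, -44, -31) = -30
y (MAX): max(18, 36, 6) = 36
z (MAX): max(-20, -33, 48) = 48
f (MIN): min(-30, 36, 48) = -30
Right (MAX): max(-7, -30) = -7
start (MIN): min(-12, -16, -7) = -16
MIN at start wants the lowest of {Left=-12, Mid=-16, Right=-7}, so chooses Mid.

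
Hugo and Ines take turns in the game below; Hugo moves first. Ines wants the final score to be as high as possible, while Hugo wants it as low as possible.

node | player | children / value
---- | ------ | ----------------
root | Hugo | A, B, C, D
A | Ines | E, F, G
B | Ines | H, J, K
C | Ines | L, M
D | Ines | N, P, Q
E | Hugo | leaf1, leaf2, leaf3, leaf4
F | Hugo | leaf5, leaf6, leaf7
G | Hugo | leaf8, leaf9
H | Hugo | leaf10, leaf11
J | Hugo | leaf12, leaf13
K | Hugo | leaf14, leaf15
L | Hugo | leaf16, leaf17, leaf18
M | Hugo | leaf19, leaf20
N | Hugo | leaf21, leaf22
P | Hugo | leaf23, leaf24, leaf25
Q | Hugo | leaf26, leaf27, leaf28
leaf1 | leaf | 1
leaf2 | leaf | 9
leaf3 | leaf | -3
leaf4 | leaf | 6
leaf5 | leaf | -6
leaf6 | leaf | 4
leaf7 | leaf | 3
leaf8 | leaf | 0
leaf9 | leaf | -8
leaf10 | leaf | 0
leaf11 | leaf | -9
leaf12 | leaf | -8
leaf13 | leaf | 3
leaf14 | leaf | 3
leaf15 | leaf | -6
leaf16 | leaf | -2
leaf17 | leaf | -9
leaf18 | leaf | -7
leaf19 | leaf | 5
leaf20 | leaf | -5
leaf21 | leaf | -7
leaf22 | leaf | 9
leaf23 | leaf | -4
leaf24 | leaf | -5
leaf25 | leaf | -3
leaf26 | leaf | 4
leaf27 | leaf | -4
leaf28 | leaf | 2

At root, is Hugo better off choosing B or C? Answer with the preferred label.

H (Hugo): min(0, -9) = -9
J (Hugo): min(-8, 3) = -8
K (Hugo): min(3, -6) = -6
B (Ines): max(-9, -8, -6) = -6
L (Hugo): min(-2, -9, -7) = -9
M (Hugo): min(5, -5) = -5
C (Ines): max(-9, -5) = -5
Hugo prefers the lower value; B=-6, C=-5. B is better since -6 < -5.

B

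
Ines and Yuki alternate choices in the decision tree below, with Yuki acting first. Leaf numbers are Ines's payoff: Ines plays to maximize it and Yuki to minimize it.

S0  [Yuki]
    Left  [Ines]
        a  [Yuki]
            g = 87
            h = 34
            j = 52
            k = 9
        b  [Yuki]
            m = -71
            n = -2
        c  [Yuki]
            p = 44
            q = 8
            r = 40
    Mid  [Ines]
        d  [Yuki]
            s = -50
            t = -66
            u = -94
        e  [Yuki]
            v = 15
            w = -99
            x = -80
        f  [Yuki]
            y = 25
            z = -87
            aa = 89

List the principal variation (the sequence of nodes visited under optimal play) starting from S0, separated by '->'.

a (Yuki): min(87, 34, 52, 9) = 9
b (Yuki): min(-71, -2) = -71
c (Yuki): min(44, 8, 40) = 8
Left (Ines): max(9, -71, 8) = 9
d (Yuki): min(-50, -66, -94) = -94
e (Yuki): min(15, -99, -80) = -99
f (Yuki): min(25, -87, 89) = -87
Mid (Ines): max(-94, -99, -87) = -87
S0 (Yuki): min(9, -87) = -87
At S0, Yuki picks Mid (lowest: -87).
At Mid, Ines picks f (highest: -87).
At f, Yuki picks z (lowest: -87).
Terminal value -87.

S0 -> Mid -> f -> z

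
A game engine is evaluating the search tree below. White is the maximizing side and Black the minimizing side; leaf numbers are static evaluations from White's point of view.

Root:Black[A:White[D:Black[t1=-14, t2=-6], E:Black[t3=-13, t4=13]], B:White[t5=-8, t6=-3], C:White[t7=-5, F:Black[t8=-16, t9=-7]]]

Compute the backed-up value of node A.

D (Black): min(-14, -6) = -14
E (Black): min(-13, 13) = -13
A (White): max(-14, -13) = -13

-13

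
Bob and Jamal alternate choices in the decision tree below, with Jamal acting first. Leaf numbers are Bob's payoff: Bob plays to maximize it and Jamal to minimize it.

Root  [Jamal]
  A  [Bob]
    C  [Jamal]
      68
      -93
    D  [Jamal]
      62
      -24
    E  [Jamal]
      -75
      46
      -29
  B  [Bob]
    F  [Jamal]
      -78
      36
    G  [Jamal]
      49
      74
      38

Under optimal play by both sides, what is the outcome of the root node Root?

C (Jamal): min(68, -93) = -93
D (Jamal): min(62, -24) = -24
E (Jamal): min(-75, 46, -29) = -75
A (Bob): max(-93, -24, -75) = -24
F (Jamal): min(-78, 36) = -78
G (Jamal): min(49, 74, 38) = 38
B (Bob): max(-78, 38) = 38
Root (Jamal): min(-24, 38) = -24

-24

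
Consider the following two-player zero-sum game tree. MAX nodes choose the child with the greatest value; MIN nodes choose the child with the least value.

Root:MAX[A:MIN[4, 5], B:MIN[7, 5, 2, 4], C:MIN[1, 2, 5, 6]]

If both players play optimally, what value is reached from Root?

A (MIN): min(4, 5) = 4
B (MIN): min(7, 5, 2, 4) = 2
C (MIN): min(1, 2, 5, 6) = 1
Root (MAX): max(4, 2, 1) = 4

4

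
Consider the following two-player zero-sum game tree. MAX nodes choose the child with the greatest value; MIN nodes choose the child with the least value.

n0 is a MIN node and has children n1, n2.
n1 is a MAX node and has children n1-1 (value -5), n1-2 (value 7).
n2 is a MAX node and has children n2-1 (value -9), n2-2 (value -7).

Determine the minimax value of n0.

-7

n1 (MAX): max(-5, 7) = 7
n2 (MAX): max(-9, -7) = -7
n0 (MIN): min(7, -7) = -7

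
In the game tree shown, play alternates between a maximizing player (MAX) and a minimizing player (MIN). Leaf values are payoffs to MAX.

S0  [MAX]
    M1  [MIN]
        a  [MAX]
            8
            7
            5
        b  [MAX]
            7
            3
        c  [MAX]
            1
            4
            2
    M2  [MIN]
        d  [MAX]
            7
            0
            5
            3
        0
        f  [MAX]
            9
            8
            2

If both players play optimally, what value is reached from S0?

4

a (MAX): max(8, 7, 5) = 8
b (MAX): max(7, 3) = 7
c (MAX): max(1, 4, 2) = 4
M1 (MIN): min(8, 7, 4) = 4
d (MAX): max(7, 0, 5, 3) = 7
f (MAX): max(9, 8, 2) = 9
M2 (MIN): min(7, 0, 9) = 0
S0 (MAX): max(4, 0) = 4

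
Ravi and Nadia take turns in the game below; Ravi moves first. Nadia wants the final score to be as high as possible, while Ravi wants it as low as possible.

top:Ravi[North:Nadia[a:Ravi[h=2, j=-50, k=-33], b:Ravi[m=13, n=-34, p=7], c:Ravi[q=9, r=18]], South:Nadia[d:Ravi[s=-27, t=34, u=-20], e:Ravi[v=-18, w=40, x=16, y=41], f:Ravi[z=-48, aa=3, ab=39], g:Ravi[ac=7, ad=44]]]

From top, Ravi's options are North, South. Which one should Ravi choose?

a (Ravi): min(2, -50, -33) = -50
b (Ravi): min(13, -34, 7) = -34
c (Ravi): min(9, 18) = 9
North (Nadia): max(-50, -34, 9) = 9
d (Ravi): min(-27, 34, -20) = -27
e (Ravi): min(-18, 40, 16, 41) = -18
f (Ravi): min(-48, 3, 39) = -48
g (Ravi): min(7, 44) = 7
South (Nadia): max(-27, -18, -48, 7) = 7
top (Ravi): min(9, 7) = 7
Ravi at top wants the lowest of {North=9, South=7}, so chooses South.

South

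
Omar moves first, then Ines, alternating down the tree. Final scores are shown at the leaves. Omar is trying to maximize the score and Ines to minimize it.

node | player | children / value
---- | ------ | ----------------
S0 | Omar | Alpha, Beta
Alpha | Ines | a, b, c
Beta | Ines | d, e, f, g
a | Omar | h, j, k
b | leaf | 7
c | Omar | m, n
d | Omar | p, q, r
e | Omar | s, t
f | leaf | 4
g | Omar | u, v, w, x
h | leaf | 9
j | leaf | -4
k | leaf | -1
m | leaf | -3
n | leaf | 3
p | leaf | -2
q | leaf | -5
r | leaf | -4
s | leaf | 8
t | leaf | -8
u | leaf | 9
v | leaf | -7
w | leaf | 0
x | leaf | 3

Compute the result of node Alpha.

3

a (Omar): max(9, -4, -1) = 9
c (Omar): max(-3, 3) = 3
Alpha (Ines): min(9, 7, 3) = 3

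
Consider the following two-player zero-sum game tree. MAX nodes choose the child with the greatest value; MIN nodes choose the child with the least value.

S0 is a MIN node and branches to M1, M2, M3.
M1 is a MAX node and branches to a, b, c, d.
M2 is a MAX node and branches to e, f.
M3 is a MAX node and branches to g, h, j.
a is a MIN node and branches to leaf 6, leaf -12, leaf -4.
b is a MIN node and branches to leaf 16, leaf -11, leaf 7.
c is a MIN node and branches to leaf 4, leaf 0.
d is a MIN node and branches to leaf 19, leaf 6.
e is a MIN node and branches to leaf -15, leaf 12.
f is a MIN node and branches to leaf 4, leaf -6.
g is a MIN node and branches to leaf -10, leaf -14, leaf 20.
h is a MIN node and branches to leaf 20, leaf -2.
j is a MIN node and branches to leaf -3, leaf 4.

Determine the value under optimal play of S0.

a (MIN): min(6, -12, -4) = -12
b (MIN): min(16, -11, 7) = -11
c (MIN): min(4, 0) = 0
d (MIN): min(19, 6) = 6
M1 (MAX): max(-12, -11, 0, 6) = 6
e (MIN): min(-15, 12) = -15
f (MIN): min(4, -6) = -6
M2 (MAX): max(-15, -6) = -6
g (MIN): min(-10, -14, 20) = -14
h (MIN): min(20, -2) = -2
j (MIN): min(-3, 4) = -3
M3 (MAX): max(-14, -2, -3) = -2
S0 (MIN): min(6, -6, -2) = -6

-6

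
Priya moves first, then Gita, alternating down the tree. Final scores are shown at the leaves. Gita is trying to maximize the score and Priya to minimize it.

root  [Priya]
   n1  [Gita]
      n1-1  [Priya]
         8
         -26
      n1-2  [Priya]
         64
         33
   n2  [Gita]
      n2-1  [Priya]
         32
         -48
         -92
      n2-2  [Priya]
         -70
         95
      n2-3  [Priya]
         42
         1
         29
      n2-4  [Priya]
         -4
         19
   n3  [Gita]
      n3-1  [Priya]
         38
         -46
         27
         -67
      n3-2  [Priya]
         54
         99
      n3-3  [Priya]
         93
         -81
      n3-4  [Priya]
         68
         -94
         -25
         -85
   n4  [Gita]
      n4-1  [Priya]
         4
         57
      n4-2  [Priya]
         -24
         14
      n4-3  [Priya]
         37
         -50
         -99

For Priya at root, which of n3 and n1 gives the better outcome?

n3-1 (Priya): min(38, -46, 27, -67) = -67
n3-2 (Priya): min(54, 99) = 54
n3-3 (Priya): min(93, -81) = -81
n3-4 (Priya): min(68, -94, -25, -85) = -94
n3 (Gita): max(-67, 54, -81, -94) = 54
n1-1 (Priya): min(8, -26) = -26
n1-2 (Priya): min(64, 33) = 33
n1 (Gita): max(-26, 33) = 33
Priya prefers the lower value; n3=54, n1=33. n1 is better since 33 < 54.

n1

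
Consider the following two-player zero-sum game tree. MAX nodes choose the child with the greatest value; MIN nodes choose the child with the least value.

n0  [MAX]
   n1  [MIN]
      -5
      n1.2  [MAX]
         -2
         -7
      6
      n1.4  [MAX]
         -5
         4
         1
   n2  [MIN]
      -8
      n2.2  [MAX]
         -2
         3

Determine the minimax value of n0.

-5

n1.2 (MAX): max(-2, -7) = -2
n1.4 (MAX): max(-5, 4, 1) = 4
n1 (MIN): min(-5, -2, 6, 4) = -5
n2.2 (MAX): max(-2, 3) = 3
n2 (MIN): min(-8, 3) = -8
n0 (MAX): max(-5, -8) = -5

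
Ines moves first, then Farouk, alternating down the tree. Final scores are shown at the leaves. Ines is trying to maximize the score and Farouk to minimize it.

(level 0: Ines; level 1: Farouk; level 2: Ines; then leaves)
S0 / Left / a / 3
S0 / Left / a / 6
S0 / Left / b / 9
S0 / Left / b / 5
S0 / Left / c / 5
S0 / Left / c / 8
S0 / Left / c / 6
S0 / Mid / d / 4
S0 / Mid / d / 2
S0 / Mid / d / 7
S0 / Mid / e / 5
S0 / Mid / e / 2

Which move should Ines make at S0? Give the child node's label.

Left

a (Ines): max(3, 6) = 6
b (Ines): max(9, 5) = 9
c (Ines): max(5, 8, 6) = 8
Left (Farouk): min(6, 9, 8) = 6
d (Ines): max(4, 2, 7) = 7
e (Ines): max(5, 2) = 5
Mid (Farouk): min(7, 5) = 5
S0 (Ines): max(6, 5) = 6
Ines at S0 wants the highest of {Left=6, Mid=5}, so chooses Left.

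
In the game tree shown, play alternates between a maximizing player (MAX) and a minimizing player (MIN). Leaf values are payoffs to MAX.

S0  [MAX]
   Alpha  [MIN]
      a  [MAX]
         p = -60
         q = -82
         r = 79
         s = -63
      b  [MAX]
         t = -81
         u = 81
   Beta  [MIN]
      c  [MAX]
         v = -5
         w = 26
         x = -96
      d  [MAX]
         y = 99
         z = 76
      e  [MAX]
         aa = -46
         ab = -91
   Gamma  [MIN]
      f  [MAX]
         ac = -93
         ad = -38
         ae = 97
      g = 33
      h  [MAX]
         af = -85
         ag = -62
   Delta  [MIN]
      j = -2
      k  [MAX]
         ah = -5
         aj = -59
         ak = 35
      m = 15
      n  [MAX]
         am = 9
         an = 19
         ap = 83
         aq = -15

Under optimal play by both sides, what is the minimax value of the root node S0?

a (MAX): max(-60, -82, 79, -63) = 79
b (MAX): max(-81, 81) = 81
Alpha (MIN): min(79, 81) = 79
c (MAX): max(-5, 26, -96) = 26
d (MAX): max(99, 76) = 99
e (MAX): max(-46, -91) = -46
Beta (MIN): min(26, 99, -46) = -46
f (MAX): max(-93, -38, 97) = 97
h (MAX): max(-85, -62) = -62
Gamma (MIN): min(97, 33, -62) = -62
k (MAX): max(-5, -59, 35) = 35
n (MAX): max(9, 19, 83, -15) = 83
Delta (MIN): min(-2, 35, 15, 83) = -2
S0 (MAX): max(79, -46, -62, -2) = 79

79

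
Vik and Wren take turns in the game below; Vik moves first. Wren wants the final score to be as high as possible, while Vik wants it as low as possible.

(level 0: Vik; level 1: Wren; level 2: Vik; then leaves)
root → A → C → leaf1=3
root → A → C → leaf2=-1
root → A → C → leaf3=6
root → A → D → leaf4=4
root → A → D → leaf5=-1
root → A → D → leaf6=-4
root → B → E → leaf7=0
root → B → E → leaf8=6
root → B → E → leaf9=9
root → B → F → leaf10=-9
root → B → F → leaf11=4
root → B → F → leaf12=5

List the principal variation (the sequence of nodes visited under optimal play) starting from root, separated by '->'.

C (Vik): min(3, -1, 6) = -1
D (Vik): min(4, -1, -4) = -4
A (Wren): max(-1, -4) = -1
E (Vik): min(0, 6, 9) = 0
F (Vik): min(-9, 4, 5) = -9
B (Wren): max(0, -9) = 0
root (Vik): min(-1, 0) = -1
At root, Vik picks A (lowest: -1).
At A, Wren picks C (highest: -1).
At C, Vik picks leaf2 (lowest: -1).
Terminal value -1.

root -> A -> C -> leaf2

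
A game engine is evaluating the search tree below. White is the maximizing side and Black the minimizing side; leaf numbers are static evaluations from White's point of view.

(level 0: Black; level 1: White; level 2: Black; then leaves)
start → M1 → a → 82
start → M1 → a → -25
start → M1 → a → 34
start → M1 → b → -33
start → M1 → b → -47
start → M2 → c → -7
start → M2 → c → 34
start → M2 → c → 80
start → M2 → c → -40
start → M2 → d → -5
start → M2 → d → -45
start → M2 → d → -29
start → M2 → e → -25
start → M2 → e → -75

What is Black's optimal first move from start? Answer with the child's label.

a (Black): min(82, -25, 34) = -25
b (Black): min(-33, -47) = -47
M1 (White): max(-25, -47) = -25
c (Black): min(-7, 34, 80, -40) = -40
d (Black): min(-5, -45, -29) = -45
e (Black): min(-25, -75) = -75
M2 (White): max(-40, -45, -75) = -40
start (Black): min(-25, -40) = -40
Black at start wants the lowest of {M1=-25, M2=-40}, so chooses M2.

M2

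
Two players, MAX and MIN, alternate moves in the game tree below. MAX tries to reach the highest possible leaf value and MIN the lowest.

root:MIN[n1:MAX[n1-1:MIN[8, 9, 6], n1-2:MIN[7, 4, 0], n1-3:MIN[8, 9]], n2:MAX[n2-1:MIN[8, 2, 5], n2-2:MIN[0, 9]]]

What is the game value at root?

n1-1 (MIN): min(8, 9, 6) = 6
n1-2 (MIN): min(7, 4, 0) = 0
n1-3 (MIN): min(8, 9) = 8
n1 (MAX): max(6, 0, 8) = 8
n2-1 (MIN): min(8, 2, 5) = 2
n2-2 (MIN): min(0, 9) = 0
n2 (MAX): max(2, 0) = 2
root (MIN): min(8, 2) = 2

2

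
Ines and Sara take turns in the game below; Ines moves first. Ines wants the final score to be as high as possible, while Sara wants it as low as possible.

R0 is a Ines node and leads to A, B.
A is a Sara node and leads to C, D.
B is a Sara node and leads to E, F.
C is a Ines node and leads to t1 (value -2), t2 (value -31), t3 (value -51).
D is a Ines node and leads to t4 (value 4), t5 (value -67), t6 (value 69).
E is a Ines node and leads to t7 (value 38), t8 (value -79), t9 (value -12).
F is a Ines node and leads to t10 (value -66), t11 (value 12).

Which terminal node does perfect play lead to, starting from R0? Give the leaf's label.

t11

C (Ines): max(-2, -31, -51) = -2
D (Ines): max(4, -67, 69) = 69
A (Sara): min(-2, 69) = -2
E (Ines): max(38, -79, -12) = 38
F (Ines): max(-66, 12) = 12
B (Sara): min(38, 12) = 12
R0 (Ines): max(-2, 12) = 12
At R0, Ines picks B (highest: 12).
At B, Sara picks F (lowest: 12).
At F, Ines picks t11 (highest: 12).
Terminal value 12.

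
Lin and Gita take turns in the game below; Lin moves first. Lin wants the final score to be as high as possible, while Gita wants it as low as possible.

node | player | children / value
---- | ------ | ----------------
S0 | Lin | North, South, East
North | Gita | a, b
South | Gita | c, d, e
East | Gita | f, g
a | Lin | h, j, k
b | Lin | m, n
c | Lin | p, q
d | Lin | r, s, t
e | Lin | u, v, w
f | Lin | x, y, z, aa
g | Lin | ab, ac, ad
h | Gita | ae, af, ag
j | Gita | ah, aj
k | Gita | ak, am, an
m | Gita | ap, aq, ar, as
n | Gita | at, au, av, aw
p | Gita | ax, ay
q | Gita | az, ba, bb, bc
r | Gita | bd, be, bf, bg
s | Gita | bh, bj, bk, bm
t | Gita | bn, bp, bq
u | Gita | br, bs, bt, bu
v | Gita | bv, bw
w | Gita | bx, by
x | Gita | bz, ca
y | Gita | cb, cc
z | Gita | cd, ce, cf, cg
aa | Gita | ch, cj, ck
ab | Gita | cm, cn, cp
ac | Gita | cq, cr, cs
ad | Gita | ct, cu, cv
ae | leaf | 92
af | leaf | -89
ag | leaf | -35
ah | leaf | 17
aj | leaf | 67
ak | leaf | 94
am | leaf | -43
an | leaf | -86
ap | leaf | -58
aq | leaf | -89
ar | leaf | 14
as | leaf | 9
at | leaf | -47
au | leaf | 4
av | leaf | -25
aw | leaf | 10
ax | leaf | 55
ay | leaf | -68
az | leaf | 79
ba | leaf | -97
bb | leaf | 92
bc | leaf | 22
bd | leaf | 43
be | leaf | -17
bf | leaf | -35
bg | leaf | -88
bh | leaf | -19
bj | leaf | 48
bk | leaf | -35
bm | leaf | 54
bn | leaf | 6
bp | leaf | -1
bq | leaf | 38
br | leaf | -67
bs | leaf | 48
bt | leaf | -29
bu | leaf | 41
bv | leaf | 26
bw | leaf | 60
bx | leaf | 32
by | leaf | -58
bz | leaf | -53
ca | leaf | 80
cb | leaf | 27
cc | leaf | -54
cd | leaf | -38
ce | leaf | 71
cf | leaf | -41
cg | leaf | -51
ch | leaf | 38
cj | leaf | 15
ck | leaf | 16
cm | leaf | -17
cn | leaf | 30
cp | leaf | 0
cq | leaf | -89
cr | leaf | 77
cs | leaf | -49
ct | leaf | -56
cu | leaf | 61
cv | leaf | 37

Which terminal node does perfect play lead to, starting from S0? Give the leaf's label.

cm

h (Gita): min(92, -89, -35) = -89
j (Gita): min(17, 67) = 17
k (Gita): min(94, -43, -86) = -86
a (Lin): max(-89, 17, -86) = 17
m (Gita): min(-58, -89, 14, 9) = -89
n (Gita): min(-47, 4, -25, 10) = -47
b (Lin): max(-89, -47) = -47
North (Gita): min(17, -47) = -47
p (Gita): min(55, -68) = -68
q (Gita): min(79, -97, 92, 22) = -97
c (Lin): max(-68, -97) = -68
r (Gita): min(43, -17, -35, -88) = -88
s (Gita): min(-19, 48, -35, 54) = -35
t (Gita): min(6, -1, 38) = -1
d (Lin): max(-88, -35, -1) = -1
u (Gita): min(-67, 48, -29, 41) = -67
v (Gita): min(26, 60) = 26
w (Gita): min(32, -58) = -58
e (Lin): max(-67, 26, -58) = 26
South (Gita): min(-68, -1, 26) = -68
x (Gita): min(-53, 80) = -53
y (Gita): min(27, -54) = -54
z (Gita): min(-38, 71, -41, -51) = -51
aa (Gita): min(38, 15, 16) = 15
f (Lin): max(-53, -54, -51, 15) = 15
ab (Gita): min(-17, 30, 0) = -17
ac (Gita): min(-89, 77, -49) = -89
ad (Gita): min(-56, 61, 37) = -56
g (Lin): max(-17, -89, -56) = -17
East (Gita): min(15, -17) = -17
S0 (Lin): max(-47, -68, -17) = -17
At S0, Lin picks East (highest: -17).
At East, Gita picks g (lowest: -17).
At g, Lin picks ab (highest: -17).
At ab, Gita picks cm (lowest: -17).
Terminal value -17.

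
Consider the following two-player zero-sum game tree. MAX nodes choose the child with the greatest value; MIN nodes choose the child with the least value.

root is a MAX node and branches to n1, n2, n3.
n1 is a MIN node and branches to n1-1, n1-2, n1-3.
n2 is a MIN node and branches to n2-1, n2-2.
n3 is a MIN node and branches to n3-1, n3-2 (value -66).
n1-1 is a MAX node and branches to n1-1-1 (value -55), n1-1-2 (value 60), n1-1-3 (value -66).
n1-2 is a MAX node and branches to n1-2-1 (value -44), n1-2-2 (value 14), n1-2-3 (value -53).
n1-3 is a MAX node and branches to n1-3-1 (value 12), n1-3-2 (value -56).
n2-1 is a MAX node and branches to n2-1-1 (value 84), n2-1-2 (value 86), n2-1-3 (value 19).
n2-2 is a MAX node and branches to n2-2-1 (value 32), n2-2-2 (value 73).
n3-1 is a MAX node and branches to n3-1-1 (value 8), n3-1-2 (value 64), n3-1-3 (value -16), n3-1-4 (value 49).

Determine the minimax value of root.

n1-1 (MAX): max(-55, 60, -66) = 60
n1-2 (MAX): max(-44, 14, -53) = 14
n1-3 (MAX): max(12, -56) = 12
n1 (MIN): min(60, 14, 12) = 12
n2-1 (MAX): max(84, 86, 19) = 86
n2-2 (MAX): max(32, 73) = 73
n2 (MIN): min(86, 73) = 73
n3-1 (MAX): max(8, 64, -16, 49) = 64
n3 (MIN): min(64, -66) = -66
root (MAX): max(12, 73, -66) = 73

73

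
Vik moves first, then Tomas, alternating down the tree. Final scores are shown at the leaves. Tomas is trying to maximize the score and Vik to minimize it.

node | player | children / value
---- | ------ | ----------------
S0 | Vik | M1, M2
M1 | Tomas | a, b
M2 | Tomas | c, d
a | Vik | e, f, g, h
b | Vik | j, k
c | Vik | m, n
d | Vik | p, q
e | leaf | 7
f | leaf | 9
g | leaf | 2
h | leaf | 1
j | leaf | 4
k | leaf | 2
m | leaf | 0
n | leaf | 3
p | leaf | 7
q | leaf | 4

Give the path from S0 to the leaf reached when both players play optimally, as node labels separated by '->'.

a (Vik): min(7, 9, 2, 1) = 1
b (Vik): min(4, 2) = 2
M1 (Tomas): max(1, 2) = 2
c (Vik): min(0, 3) = 0
d (Vik): min(7, 4) = 4
M2 (Tomas): max(0, 4) = 4
S0 (Vik): min(2, 4) = 2
At S0, Vik picks M1 (lowest: 2).
At M1, Tomas picks b (highest: 2).
At b, Vik picks k (lowest: 2).
Terminal value 2.

S0 -> M1 -> b -> k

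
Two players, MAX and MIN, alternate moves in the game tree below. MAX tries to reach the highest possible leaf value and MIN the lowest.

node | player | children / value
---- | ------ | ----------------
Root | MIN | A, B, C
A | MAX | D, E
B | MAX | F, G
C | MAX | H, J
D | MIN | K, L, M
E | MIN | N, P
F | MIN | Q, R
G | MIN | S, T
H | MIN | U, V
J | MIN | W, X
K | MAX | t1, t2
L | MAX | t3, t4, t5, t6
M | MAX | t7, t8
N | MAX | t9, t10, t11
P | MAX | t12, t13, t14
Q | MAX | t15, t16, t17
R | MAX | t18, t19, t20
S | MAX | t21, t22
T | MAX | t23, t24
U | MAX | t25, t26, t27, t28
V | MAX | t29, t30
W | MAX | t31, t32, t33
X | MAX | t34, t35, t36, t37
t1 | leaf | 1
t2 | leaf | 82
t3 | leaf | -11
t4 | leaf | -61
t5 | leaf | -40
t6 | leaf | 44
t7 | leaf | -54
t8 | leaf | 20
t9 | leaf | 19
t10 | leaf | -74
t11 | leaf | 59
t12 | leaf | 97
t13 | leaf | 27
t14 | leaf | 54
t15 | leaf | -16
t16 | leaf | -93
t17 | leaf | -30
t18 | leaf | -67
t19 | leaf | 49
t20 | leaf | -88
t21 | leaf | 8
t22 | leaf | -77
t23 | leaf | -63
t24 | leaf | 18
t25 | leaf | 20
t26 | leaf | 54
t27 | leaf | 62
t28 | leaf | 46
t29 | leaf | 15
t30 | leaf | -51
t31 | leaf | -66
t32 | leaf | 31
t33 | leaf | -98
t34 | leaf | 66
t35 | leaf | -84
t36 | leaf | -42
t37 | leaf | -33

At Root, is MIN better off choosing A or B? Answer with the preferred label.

B

K (MAX): max(1, 82) = 82
L (MAX): max(-11, -61, -40, 44) = 44
M (MAX): max(-54, 20) = 20
D (MIN): min(82, 44, 20) = 20
N (MAX): max(19, -74, 59) = 59
P (MAX): max(97, 27, 54) = 97
E (MIN): min(59, 97) = 59
A (MAX): max(20, 59) = 59
Q (MAX): max(-16, -93, -30) = -16
R (MAX): max(-67, 49, -88) = 49
F (MIN): min(-16, 49) = -16
S (MAX): max(8, -77) = 8
T (MAX): max(-63, 18) = 18
G (MIN): min(8, 18) = 8
B (MAX): max(-16, 8) = 8
MIN prefers the lower value; A=59, B=8. B is better since 8 < 59.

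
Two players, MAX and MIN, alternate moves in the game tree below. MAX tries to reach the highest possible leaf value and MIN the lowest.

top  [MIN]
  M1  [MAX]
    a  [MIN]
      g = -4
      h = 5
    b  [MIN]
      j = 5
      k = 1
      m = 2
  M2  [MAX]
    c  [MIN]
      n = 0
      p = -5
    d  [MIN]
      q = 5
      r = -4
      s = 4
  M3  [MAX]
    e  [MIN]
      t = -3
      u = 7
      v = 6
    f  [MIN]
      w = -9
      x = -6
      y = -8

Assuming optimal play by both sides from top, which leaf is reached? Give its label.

r

a (MIN): min(-4, 5) = -4
b (MIN): min(5, 1, 2) = 1
M1 (MAX): max(-4, 1) = 1
c (MIN): min(0, -5) = -5
d (MIN): min(5, -4, 4) = -4
M2 (MAX): max(-5, -4) = -4
e (MIN): min(-3, 7, 6) = -3
f (MIN): min(-9, -6, -8) = -9
M3 (MAX): max(-3, -9) = -3
top (MIN): min(1, -4, -3) = -4
At top, MIN picks M2 (lowest: -4).
At M2, MAX picks d (highest: -4).
At d, MIN picks r (lowest: -4).
Terminal value -4.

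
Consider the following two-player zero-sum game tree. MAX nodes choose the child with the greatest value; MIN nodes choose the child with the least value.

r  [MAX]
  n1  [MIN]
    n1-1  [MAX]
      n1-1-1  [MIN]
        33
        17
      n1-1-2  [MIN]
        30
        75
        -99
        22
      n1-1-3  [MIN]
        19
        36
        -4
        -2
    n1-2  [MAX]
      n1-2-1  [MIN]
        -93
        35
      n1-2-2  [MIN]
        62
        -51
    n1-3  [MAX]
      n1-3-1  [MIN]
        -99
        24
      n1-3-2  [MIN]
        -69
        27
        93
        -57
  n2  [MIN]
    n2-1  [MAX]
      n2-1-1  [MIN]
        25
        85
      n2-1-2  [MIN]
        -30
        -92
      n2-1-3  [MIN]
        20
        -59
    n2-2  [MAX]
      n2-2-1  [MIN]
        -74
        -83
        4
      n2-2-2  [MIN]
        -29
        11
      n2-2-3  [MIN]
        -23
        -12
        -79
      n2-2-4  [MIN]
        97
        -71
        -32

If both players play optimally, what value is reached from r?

-29

n1-1-1 (MIN): min(33, 17) = 17
n1-1-2 (MIN): min(30, 75, -99, 22) = -99
n1-1-3 (MIN): min(19, 36, -4, -2) = -4
n1-1 (MAX): max(17, -99, -4) = 17
n1-2-1 (MIN): min(-93, 35) = -93
n1-2-2 (MIN): min(62, -51) = -51
n1-2 (MAX): max(-93, -51) = -51
n1-3-1 (MIN): min(-99, 24) = -99
n1-3-2 (MIN): min(-69, 27, 93, -57) = -69
n1-3 (MAX): max(-99, -69) = -69
n1 (MIN): min(17, -51, -69) = -69
n2-1-1 (MIN): min(25, 85) = 25
n2-1-2 (MIN): min(-30, -92) = -92
n2-1-3 (MIN): min(20, -59) = -59
n2-1 (MAX): max(25, -92, -59) = 25
n2-2-1 (MIN): min(-74, -83, 4) = -83
n2-2-2 (MIN): min(-29, 11) = -29
n2-2-3 (MIN): min(-23, -12, -79) = -79
n2-2-4 (MIN): min(97, -71, -32) = -71
n2-2 (MAX): max(-83, -29, -79, -71) = -29
n2 (MIN): min(25, -29) = -29
r (MAX): max(-69, -29) = -29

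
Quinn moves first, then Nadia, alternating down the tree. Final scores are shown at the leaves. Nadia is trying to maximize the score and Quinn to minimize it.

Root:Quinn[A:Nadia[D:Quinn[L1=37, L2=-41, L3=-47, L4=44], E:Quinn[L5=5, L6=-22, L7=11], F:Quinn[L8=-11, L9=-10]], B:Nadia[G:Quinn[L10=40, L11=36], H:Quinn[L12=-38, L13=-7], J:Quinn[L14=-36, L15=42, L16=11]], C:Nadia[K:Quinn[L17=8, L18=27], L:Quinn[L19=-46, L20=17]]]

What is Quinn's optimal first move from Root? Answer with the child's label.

A

D (Quinn): min(37, -41, -47, 44) = -47
E (Quinn): min(5, -22, 11) = -22
F (Quinn): min(-11, -10) = -11
A (Nadia): max(-47, -22, -11) = -11
G (Quinn): min(40, 36) = 36
H (Quinn): min(-38, -7) = -38
J (Quinn): min(-36, 42, 11) = -36
B (Nadia): max(36, -38, -36) = 36
K (Quinn): min(8, 27) = 8
L (Quinn): min(-46, 17) = -46
C (Nadia): max(8, -46) = 8
Root (Quinn): min(-11, 36, 8) = -11
Quinn at Root wants the lowest of {A=-11, B=36, C=8}, so chooses A.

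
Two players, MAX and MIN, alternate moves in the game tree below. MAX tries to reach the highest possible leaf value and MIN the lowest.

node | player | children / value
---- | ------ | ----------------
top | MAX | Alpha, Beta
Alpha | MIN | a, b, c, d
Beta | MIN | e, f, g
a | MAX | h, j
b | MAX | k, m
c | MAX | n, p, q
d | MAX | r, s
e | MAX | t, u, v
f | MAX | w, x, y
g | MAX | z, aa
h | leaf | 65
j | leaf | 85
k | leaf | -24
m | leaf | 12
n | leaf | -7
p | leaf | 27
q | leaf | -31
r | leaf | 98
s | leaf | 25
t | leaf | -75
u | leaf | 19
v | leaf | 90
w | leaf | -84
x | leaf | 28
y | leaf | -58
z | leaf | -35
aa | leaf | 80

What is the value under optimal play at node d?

98

d (MAX): max(98, 25) = 98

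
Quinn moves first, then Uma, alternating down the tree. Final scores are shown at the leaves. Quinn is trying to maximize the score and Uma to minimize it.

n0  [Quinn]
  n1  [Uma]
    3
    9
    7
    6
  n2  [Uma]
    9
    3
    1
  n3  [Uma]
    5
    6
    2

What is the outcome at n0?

n1 (Uma): min(3, 9, 7, 6) = 3
n2 (Uma): min(9, 3, 1) = 1
n3 (Uma): min(5, 6, 2) = 2
n0 (Quinn): max(3, 1, 2) = 3

3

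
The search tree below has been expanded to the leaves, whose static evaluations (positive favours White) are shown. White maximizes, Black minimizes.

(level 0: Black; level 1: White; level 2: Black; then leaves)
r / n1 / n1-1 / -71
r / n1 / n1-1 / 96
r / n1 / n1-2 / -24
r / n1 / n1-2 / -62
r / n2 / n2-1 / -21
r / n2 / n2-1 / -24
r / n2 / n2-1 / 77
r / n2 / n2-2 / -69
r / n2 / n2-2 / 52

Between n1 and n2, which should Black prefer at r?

n1-1 (Black): min(-71, 96) = -71
n1-2 (Black): min(-24, -62) = -62
n1 (White): max(-71, -62) = -62
n2-1 (Black): min(-21, -24, 77) = -24
n2-2 (Black): min(-69, 52) = -69
n2 (White): max(-24, -69) = -24
Black prefers the lower value; n1=-62, n2=-24. n1 is better since -62 < -24.

n1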